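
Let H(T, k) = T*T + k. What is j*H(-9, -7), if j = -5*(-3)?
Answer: 1110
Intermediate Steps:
H(T, k) = k + T² (H(T, k) = T² + k = k + T²)
j = 15
j*H(-9, -7) = 15*(-7 + (-9)²) = 15*(-7 + 81) = 15*74 = 1110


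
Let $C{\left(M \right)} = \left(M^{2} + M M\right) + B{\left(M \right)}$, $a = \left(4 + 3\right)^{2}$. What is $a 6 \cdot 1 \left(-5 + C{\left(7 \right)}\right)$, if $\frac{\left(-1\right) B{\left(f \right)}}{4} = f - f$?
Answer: $27342$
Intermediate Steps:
$B{\left(f \right)} = 0$ ($B{\left(f \right)} = - 4 \left(f - f\right) = \left(-4\right) 0 = 0$)
$a = 49$ ($a = 7^{2} = 49$)
$C{\left(M \right)} = 2 M^{2}$ ($C{\left(M \right)} = \left(M^{2} + M M\right) + 0 = \left(M^{2} + M^{2}\right) + 0 = 2 M^{2} + 0 = 2 M^{2}$)
$a 6 \cdot 1 \left(-5 + C{\left(7 \right)}\right) = 49 \cdot 6 \cdot 1 \left(-5 + 2 \cdot 7^{2}\right) = 294 \cdot 1 \left(-5 + 2 \cdot 49\right) = 294 \left(-5 + 98\right) = 294 \cdot 93 = 27342$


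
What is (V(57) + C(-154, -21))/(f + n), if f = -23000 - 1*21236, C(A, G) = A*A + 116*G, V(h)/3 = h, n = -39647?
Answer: -21451/83883 ≈ -0.25573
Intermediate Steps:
V(h) = 3*h
C(A, G) = A² + 116*G
f = -44236 (f = -23000 - 21236 = -44236)
(V(57) + C(-154, -21))/(f + n) = (3*57 + ((-154)² + 116*(-21)))/(-44236 - 39647) = (171 + (23716 - 2436))/(-83883) = (171 + 21280)*(-1/83883) = 21451*(-1/83883) = -21451/83883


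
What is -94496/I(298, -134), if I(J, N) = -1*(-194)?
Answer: -47248/97 ≈ -487.09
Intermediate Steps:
I(J, N) = 194
-94496/I(298, -134) = -94496/194 = -94496*1/194 = -47248/97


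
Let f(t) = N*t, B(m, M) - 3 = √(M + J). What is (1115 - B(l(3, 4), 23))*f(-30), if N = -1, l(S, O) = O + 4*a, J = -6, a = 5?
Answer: 33360 - 30*√17 ≈ 33236.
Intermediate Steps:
l(S, O) = 20 + O (l(S, O) = O + 4*5 = O + 20 = 20 + O)
B(m, M) = 3 + √(-6 + M) (B(m, M) = 3 + √(M - 6) = 3 + √(-6 + M))
f(t) = -t
(1115 - B(l(3, 4), 23))*f(-30) = (1115 - (3 + √(-6 + 23)))*(-1*(-30)) = (1115 - (3 + √17))*30 = (1115 + (-3 - √17))*30 = (1112 - √17)*30 = 33360 - 30*√17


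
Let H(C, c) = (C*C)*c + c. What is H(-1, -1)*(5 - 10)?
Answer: 10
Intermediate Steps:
H(C, c) = c + c*C² (H(C, c) = C²*c + c = c*C² + c = c + c*C²)
H(-1, -1)*(5 - 10) = (-(1 + (-1)²))*(5 - 10) = -(1 + 1)*(-5) = -1*2*(-5) = -2*(-5) = 10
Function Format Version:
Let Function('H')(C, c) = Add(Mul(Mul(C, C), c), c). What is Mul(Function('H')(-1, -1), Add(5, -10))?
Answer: 10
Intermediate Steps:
Function('H')(C, c) = Add(c, Mul(c, Pow(C, 2))) (Function('H')(C, c) = Add(Mul(Pow(C, 2), c), c) = Add(Mul(c, Pow(C, 2)), c) = Add(c, Mul(c, Pow(C, 2))))
Mul(Function('H')(-1, -1), Add(5, -10)) = Mul(Mul(-1, Add(1, Pow(-1, 2))), Add(5, -10)) = Mul(Mul(-1, Add(1, 1)), -5) = Mul(Mul(-1, 2), -5) = Mul(-2, -5) = 10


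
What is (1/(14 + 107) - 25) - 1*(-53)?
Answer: 3389/121 ≈ 28.008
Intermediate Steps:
(1/(14 + 107) - 25) - 1*(-53) = (1/121 - 25) + 53 = -3024/121 + 53 = 3389/121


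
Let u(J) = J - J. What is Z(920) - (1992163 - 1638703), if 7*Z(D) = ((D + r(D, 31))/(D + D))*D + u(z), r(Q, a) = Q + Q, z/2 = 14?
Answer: -2472840/7 ≈ -3.5326e+5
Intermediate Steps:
z = 28 (z = 2*14 = 28)
r(Q, a) = 2*Q
u(J) = 0
Z(D) = 3*D/14 (Z(D) = (((D + 2*D)/(D + D))*D + 0)/7 = (((3*D)/((2*D)))*D + 0)/7 = (((3*D)*(1/(2*D)))*D + 0)/7 = (3*D/2 + 0)/7 = (3*D/2)/7 = 3*D/14)
Z(920) - (1992163 - 1638703) = (3/14)*920 - (1992163 - 1638703) = 1380/7 - 1*353460 = 1380/7 - 353460 = -2472840/7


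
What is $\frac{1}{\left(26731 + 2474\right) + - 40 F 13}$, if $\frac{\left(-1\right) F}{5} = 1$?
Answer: $\frac{1}{31805} \approx 3.1442 \cdot 10^{-5}$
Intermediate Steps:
$F = -5$ ($F = \left(-5\right) 1 = -5$)
$\frac{1}{\left(26731 + 2474\right) + - 40 F 13} = \frac{1}{\left(26731 + 2474\right) + \left(-40\right) \left(-5\right) 13} = \frac{1}{29205 + 200 \cdot 13} = \frac{1}{29205 + 2600} = \frac{1}{31805}$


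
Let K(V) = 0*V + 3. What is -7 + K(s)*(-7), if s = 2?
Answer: -28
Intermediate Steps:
K(V) = 3 (K(V) = 0 + 3 = 3)
-7 + K(s)*(-7) = -7 + 3*(-7) = -7 - 21 = -28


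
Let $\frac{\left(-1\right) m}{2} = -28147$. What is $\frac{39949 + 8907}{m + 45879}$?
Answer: $\frac{48856}{102173} \approx 0.47817$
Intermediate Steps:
$m = 56294$ ($m = \left(-2\right) \left(-28147\right) = 56294$)
$\frac{39949 + 8907}{m + 45879} = \frac{39949 + 8907}{56294 + 45879} = \frac{48856}{102173}$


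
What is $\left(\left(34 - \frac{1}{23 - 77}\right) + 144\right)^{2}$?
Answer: $\frac{92409769}{2916} \approx 31691.0$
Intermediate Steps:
$\left(\left(34 - \frac{1}{23 - 77}\right) + 144\right)^{2} = \left(\left(34 - \frac{1}{-54}\right) + 144\right)^{2} = \left(\left(34 - - \frac{1}{54}\right) + 144\right)^{2} = \left(\left(34 + \frac{1}{54}\right) + 144\right)^{2} = \left(\frac{1837}{54} + 144\right)^{2} = \left(\frac{9613}{54}\right)^{2} = \frac{92409769}{2916}$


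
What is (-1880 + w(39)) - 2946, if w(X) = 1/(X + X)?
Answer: -376427/78 ≈ -4826.0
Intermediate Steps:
w(X) = 1/(2*X)
(-1880 + w(39)) - 2946 = (-1880 + (1/2)/39) - 2946 = (-1880 + (1/2)*(1/39)) - 2946 = (-1880 + 1/78) - 2946 = -146639/78 - 2946 = -376427/78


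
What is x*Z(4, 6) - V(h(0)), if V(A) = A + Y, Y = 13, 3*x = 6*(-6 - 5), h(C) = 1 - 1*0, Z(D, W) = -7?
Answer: 140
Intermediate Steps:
h(C) = 1 (h(C) = 1 + 0 = 1)
x = -22 (x = (6*(-6 - 5))/3 = (6*(-11))/3 = (1/3)*(-66) = -22)
V(A) = 13 + A (V(A) = A + 13 = 13 + A)
x*Z(4, 6) - V(h(0)) = -22*(-7) - (13 + 1) = 154 - 1*14 = 154 - 14 = 140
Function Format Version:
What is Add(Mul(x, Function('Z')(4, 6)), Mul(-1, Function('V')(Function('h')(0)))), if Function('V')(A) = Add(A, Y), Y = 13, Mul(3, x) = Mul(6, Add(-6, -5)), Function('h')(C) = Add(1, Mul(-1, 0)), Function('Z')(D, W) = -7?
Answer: 140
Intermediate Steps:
Function('h')(C) = 1 (Function('h')(C) = Add(1, 0) = 1)
x = -22 (x = Mul(Rational(1, 3), Mul(6, Add(-6, -5))) = Mul(Rational(1, 3), Mul(6, -11)) = Mul(Rational(1, 3), -66) = -22)
Function('V')(A) = Add(13, A) (Function('V')(A) = Add(A, 13) = Add(13, A))
Add(Mul(x, Function('Z')(4, 6)), Mul(-1, Function('V')(Function('h')(0)))) = Add(Mul(-22, -7), Mul(-1, Add(13, 1))) = Add(154, Mul(-1, 14)) = Add(154, -14) = 140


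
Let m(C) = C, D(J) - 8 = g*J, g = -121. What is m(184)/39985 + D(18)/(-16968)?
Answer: 6420683/48461820 ≈ 0.13249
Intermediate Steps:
D(J) = 8 - 121*J
m(184)/39985 + D(18)/(-16968) = 184/39985 + (8 - 121*18)/(-16968) = 184*(1/39985) + (8 - 2178)*(-1/16968) = 184/39985 - 2170*(-1/16968) = 184/39985 + 155/1212 = 6420683/48461820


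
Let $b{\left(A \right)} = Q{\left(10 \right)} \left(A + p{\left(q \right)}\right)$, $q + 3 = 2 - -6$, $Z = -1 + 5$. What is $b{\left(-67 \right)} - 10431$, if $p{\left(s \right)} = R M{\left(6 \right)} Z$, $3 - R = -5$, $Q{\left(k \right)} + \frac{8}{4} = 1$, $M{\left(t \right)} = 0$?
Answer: $-10364$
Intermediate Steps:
$Z = 4$
$Q{\left(k \right)} = -1$ ($Q{\left(k \right)} = -2 + 1 = -1$)
$R = 8$ ($R = 3 - -5 = 3 + 5 = 8$)
$q = 5$ ($q = -3 + \left(2 - -6\right) = -3 + \left(2 + 6\right) = -3 + 8 = 5$)
$p{\left(s \right)} = 0$ ($p{\left(s \right)} = 8 \cdot 0 \cdot 4 = 0 \cdot 4 = 0$)
$b{\left(A \right)} = - A$ ($b{\left(A \right)} = - (A + 0) = - A$)
$b{\left(-67 \right)} - 10431 = \left(-1\right) \left(-67\right) - 10431 = 67 - 10431 = -10364$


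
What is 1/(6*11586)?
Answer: 1/69516 ≈ 1.4385e-5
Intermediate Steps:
1/(6*11586) = 1/69516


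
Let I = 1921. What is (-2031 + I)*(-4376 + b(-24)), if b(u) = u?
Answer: 484000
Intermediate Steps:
(-2031 + I)*(-4376 + b(-24)) = (-2031 + 1921)*(-4376 - 24) = -110*(-4400) = 484000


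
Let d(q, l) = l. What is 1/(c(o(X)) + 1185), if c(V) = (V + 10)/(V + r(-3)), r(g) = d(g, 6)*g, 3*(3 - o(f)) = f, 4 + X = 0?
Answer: 41/48542 ≈ 0.00084463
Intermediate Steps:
X = -4 (X = -4 + 0 = -4)
o(f) = 3 - f/3
r(g) = 6*g
c(V) = (10 + V)/(-18 + V) (c(V) = (V + 10)/(V + 6*(-3)) = (10 + V)/(V - 18) = (10 + V)/(-18 + V))
1/(c(o(X)) + 1185) = 1/((10 + (3 - ⅓*(-4)))/(-18 + (3 - ⅓*(-4))) + 1185) = 1/((10 + (3 + 4/3))/(-18 + (3 + 4/3)) + 1185) = 1/((10 + 13/3)/(-18 + 13/3) + 1185) = 1/((43/3)/(-41/3) + 1185) = 1/(-3/41*43/3 + 1185) = 1/(-43/41 + 1185) = 1/(48542/41) = 41/48542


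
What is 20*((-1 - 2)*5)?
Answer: -300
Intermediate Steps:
20*((-1 - 2)*5) = 20*(-3*5) = 20*(-15) = -300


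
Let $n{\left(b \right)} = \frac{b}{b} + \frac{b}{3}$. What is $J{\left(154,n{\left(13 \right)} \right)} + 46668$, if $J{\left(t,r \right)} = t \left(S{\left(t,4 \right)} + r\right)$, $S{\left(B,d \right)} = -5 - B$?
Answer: $\frac{69010}{3} \approx 23003.0$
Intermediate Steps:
$n{\left(b \right)} = 1 + \frac{b}{3}$ ($n{\left(b \right)} = 1 + b \frac{1}{3} = 1 + \frac{b}{3}$)
$J{\left(t,r \right)} = t \left(-5 + r - t\right)$ ($J{\left(t,r \right)} = t \left(\left(-5 - t\right) + r\right) = t \left(-5 + r - t\right)$)
$J{\left(154,n{\left(13 \right)} \right)} + 46668 = 154 \left(-5 + \left(1 + \frac{1}{3} \cdot 13\right) - 154\right) + 46668 = 154 \left(-5 + \left(1 + \frac{13}{3}\right) - 154\right) + 46668 = 154 \left(-5 + \frac{16}{3} - 154\right) + 46668 = 154 \left(- \frac{461}{3}\right) + 46668 = - \frac{70994}{3} + 46668 = \frac{69010}{3}$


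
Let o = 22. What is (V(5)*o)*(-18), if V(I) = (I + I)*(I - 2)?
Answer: -11880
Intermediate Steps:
V(I) = 2*I*(-2 + I) (V(I) = (2*I)*(-2 + I) = 2*I*(-2 + I))
(V(5)*o)*(-18) = ((2*5*(-2 + 5))*22)*(-18) = ((2*5*3)*22)*(-18) = (30*22)*(-18) = 660*(-18) = -11880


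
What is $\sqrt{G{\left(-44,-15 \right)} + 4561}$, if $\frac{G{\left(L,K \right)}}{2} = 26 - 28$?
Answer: $7 \sqrt{93} \approx 67.506$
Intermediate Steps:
$G{\left(L,K \right)} = -4$ ($G{\left(L,K \right)} = 2 \left(26 - 28\right) = 2 \left(-2\right) = -4$)
$\sqrt{G{\left(-44,-15 \right)} + 4561} = \sqrt{-4 + 4561} = \sqrt{4557} = 7 \sqrt{93}$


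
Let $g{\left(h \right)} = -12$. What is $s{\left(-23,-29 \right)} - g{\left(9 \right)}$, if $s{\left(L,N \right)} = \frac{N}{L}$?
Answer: $\frac{305}{23} \approx 13.261$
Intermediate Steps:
$s{\left(-23,-29 \right)} - g{\left(9 \right)} = - \frac{29}{-23} - -12 = \left(-29\right) \left(- \frac{1}{23}\right) + 12 = \frac{29}{23} + 12 = \frac{305}{23}$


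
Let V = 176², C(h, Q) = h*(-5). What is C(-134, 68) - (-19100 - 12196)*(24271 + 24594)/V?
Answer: 24219265/484 ≈ 50040.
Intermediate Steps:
C(h, Q) = -5*h
V = 30976
C(-134, 68) - (-19100 - 12196)*(24271 + 24594)/V = -5*(-134) - (-19100 - 12196)*(24271 + 24594)/30976 = 670 - (-31296*48865)/30976 = 670 - (-1529279040)/30976 = 670 - 1*(-23894985/484) = 670 + 23894985/484 = 24219265/484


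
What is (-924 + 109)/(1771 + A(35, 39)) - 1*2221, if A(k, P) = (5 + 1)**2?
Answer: -4014162/1807 ≈ -2221.4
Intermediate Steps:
A(k, P) = 36 (A(k, P) = 6**2 = 36)
(-924 + 109)/(1771 + A(35, 39)) - 1*2221 = (-924 + 109)/(1771 + 36) - 1*2221 = -815/1807 - 2221 = -4014162/1807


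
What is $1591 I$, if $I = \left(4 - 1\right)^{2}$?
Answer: $14319$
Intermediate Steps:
$I = 9$ ($I = 3^{2} = 9$)
$1591 I = 1591 \cdot 9 = 14319$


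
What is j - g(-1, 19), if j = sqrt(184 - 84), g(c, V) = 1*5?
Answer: 5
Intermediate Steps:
g(c, V) = 5
j = 10 (j = sqrt(100) = 10)
j - g(-1, 19) = 10 - 1*5 = 10 - 5 = 5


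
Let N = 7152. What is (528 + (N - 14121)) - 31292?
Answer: -37733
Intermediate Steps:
(528 + (N - 14121)) - 31292 = (528 + (7152 - 14121)) - 31292 = (528 - 6969) - 31292 = -6441 - 31292 = -37733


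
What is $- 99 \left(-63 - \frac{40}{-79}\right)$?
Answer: $\frac{488763}{79} \approx 6186.9$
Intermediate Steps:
$- 99 \left(-63 - \frac{40}{-79}\right) = - 99 \left(-63 - - \frac{40}{79}\right) = - 99 \left(-63 + \frac{40}{79}\right) = \left(-99\right) \left(- \frac{4937}{79}\right) = \frac{488763}{79}$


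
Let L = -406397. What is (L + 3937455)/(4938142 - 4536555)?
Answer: 3531058/401587 ≈ 8.7928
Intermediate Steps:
(L + 3937455)/(4938142 - 4536555) = (-406397 + 3937455)/(4938142 - 4536555) = 3531058/401587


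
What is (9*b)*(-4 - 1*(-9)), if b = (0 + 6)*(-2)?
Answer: -540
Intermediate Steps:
b = -12 (b = 6*(-2) = -12)
(9*b)*(-4 - 1*(-9)) = (9*(-12))*(-4 - 1*(-9)) = -108*(-4 + 9) = -108*5 = -540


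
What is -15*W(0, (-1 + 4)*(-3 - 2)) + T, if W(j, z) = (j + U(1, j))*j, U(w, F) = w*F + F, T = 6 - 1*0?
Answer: 6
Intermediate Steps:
T = 6 (T = 6 + 0 = 6)
U(w, F) = F + F*w (U(w, F) = F*w + F = F + F*w)
W(j, z) = 3*j² (W(j, z) = (j + j*(1 + 1))*j = (j + j*2)*j = (j + 2*j)*j = (3*j)*j = 3*j²)
-15*W(0, (-1 + 4)*(-3 - 2)) + T = -45*0² + 6 = -45*0 + 6 = -15*0 + 6 = 0 + 6 = 6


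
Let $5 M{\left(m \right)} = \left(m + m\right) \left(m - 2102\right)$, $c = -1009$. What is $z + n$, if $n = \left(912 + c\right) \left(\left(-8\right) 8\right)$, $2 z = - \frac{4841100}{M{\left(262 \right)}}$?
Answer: $\frac{599760803}{96416} \approx 6220.6$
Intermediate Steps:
$M{\left(m \right)} = \frac{2 m \left(-2102 + m\right)}{5}$ ($M{\left(m \right)} = \frac{\left(m + m\right) \left(m - 2102\right)}{5} = \frac{2 m \left(-2102 + m\right)}{5}$)
$z = \frac{1210275}{96416}$ ($z = \frac{\left(-4841100\right) \frac{1}{\frac{2}{5} \cdot 262 \left(-2102 + 262\right)}}{2} = \frac{\left(-4841100\right) \frac{1}{\frac{2}{5} \cdot 262 \left(-1840\right)}}{2} = \frac{\left(-4841100\right) \frac{1}{-192832}}{2} = \frac{\left(-4841100\right) \left(- \frac{1}{192832}\right)}{2} = \frac{1}{2} \cdot \frac{1210275}{48208} = \frac{1210275}{96416} \approx 12.553$)
$n = 6208$ ($n = \left(912 - 1009\right) \left(\left(-8\right) 8\right) = \left(-97\right) \left(-64\right) = 6208$)
$z + n = \frac{1210275}{96416} + 6208 = \frac{599760803}{96416}$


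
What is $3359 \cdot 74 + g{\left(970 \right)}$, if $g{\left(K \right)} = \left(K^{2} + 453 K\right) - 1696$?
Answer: $1627180$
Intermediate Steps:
$g{\left(K \right)} = -1696 + K^{2} + 453 K$
$3359 \cdot 74 + g{\left(970 \right)} = 3359 \cdot 74 + \left(-1696 + 970^{2} + 453 \cdot 970\right) = 248566 + \left(-1696 + 940900 + 439410\right) = 248566 + 1378614 = 1627180$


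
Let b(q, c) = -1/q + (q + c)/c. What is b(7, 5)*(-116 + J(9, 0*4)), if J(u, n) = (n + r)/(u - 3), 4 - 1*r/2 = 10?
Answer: -9322/35 ≈ -266.34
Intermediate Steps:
r = -12 (r = 8 - 2*10 = 8 - 20 = -12)
J(u, n) = (-12 + n)/(-3 + u) (J(u, n) = (n - 12)/(u - 3) = (-12 + n)/(-3 + u))
b(q, c) = -1/q + (c + q)/c
b(7, 5)*(-116 + J(9, 0*4)) = (1 - 1/7 + 7/5)*(-116 + (-12 + 0*4)/(-3 + 9)) = (1 - 1*1/7 + 7*(1/5))*(-116 + (-12 + 0)/6) = (1 - 1/7 + 7/5)*(-116 + (1/6)*(-12)) = 79*(-116 - 2)/35 = (79/35)*(-118) = -9322/35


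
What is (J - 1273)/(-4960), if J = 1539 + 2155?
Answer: -2421/4960 ≈ -0.48810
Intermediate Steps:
J = 3694
(J - 1273)/(-4960) = (3694 - 1273)/(-4960) = 2421*(-1/4960) = -2421/4960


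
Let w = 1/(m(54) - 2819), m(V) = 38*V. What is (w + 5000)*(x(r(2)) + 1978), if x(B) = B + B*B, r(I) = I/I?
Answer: 7593298020/767 ≈ 9.9000e+6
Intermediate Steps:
r(I) = 1
x(B) = B + B**2
w = -1/767 (w = 1/(38*54 - 2819) = 1/(2052 - 2819) = 1/(-767) = -1/767 ≈ -0.0013038)
(w + 5000)*(x(r(2)) + 1978) = (-1/767 + 5000)*(1*(1 + 1) + 1978) = 3834999*(1*2 + 1978)/767 = 3834999*(2 + 1978)/767 = (3834999/767)*1980 = 7593298020/767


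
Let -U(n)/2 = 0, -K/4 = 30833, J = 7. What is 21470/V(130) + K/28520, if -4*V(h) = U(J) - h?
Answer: 60831611/92690 ≈ 656.29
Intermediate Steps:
K = -123332 (K = -4*30833 = -123332)
U(n) = 0 (U(n) = -2*0 = 0)
V(h) = h/4 (V(h) = -(0 - h)/4 = -(-1)*h/4 = h/4)
21470/V(130) + K/28520 = 21470/(((1/4)*130)) - 123332/28520 = 21470/(65/2) - 123332*1/28520 = 21470*(2/65) - 30833/7130 = 8588/13 - 30833/7130 = 60831611/92690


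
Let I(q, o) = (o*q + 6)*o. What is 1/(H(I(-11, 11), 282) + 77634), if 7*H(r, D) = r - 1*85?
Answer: 7/542088 ≈ 1.2913e-5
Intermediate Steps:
I(q, o) = o*(6 + o*q) (I(q, o) = (6 + o*q)*o = o*(6 + o*q))
H(r, D) = -85/7 + r/7 (H(r, D) = (r - 1*85)/7 = (r - 85)/7 = (-85 + r)/7 = -85/7 + r/7)
1/(H(I(-11, 11), 282) + 77634) = 1/((-85/7 + (11*(6 + 11*(-11)))/7) + 77634) = 1/((-85/7 + (11*(6 - 121))/7) + 77634) = 1/((-85/7 + (11*(-115))/7) + 77634) = 1/((-85/7 + (⅐)*(-1265)) + 77634) = 1/((-85/7 - 1265/7) + 77634) = 1/(-1350/7 + 77634) = 1/(542088/7) = 7/542088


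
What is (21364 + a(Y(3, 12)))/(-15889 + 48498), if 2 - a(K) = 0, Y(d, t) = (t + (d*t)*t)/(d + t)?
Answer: 21366/32609 ≈ 0.65522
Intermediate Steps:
Y(d, t) = (t + d*t²)/(d + t)
a(K) = 2 (a(K) = 2 - 1*0 = 2 + 0 = 2)
(21364 + a(Y(3, 12)))/(-15889 + 48498) = (21364 + 2)/(-15889 + 48498) = 21366/32609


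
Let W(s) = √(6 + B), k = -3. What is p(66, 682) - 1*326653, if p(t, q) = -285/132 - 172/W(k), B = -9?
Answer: -14372827/44 + 172*I*√3/3 ≈ -3.2666e+5 + 99.304*I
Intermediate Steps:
W(s) = I*√3 (W(s) = √(6 - 9) = √(-3) = I*√3)
p(t, q) = -95/44 + 172*I*√3/3 (p(t, q) = -285/132 - 172*(-I*√3/3) = -285*1/132 - (-172)*I*√3/3 = -95/44 + 172*I*√3/3)
p(66, 682) - 1*326653 = (-95/44 + 172*I*√3/3) - 1*326653 = (-95/44 + 172*I*√3/3) - 326653 = -14372827/44 + 172*I*√3/3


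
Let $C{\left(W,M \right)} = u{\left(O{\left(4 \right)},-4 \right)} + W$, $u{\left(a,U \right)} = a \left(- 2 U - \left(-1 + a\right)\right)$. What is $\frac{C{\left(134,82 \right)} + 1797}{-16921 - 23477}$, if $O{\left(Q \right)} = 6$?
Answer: $- \frac{1949}{40398} \approx -0.048245$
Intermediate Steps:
$u{\left(a,U \right)} = a \left(1 - a - 2 U\right)$
$C{\left(W,M \right)} = 18 + W$ ($C{\left(W,M \right)} = 6 \left(1 - 6 - -8\right) + W = 6 \left(1 - 6 + 8\right) + W = 6 \cdot 3 + W = 18 + W$)
$\frac{C{\left(134,82 \right)} + 1797}{-16921 - 23477} = \frac{\left(18 + 134\right) + 1797}{-16921 - 23477} = \frac{152 + 1797}{-40398} = 1949 \left(- \frac{1}{40398}\right) = - \frac{1949}{40398}$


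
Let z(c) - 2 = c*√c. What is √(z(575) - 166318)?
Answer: √(-166316 + 2875*√23) ≈ 390.55*I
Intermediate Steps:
z(c) = 2 + c^(3/2) (z(c) = 2 + c*√c = 2 + c^(3/2))
√(z(575) - 166318) = √((2 + 575^(3/2)) - 166318) = √((2 + 2875*√23) - 166318) = √(-166316 + 2875*√23)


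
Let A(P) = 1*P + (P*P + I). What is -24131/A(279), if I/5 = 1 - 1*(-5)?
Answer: -24131/78150 ≈ -0.30878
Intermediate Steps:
I = 30 (I = 5*(1 - 1*(-5)) = 5*(1 + 5) = 5*6 = 30)
A(P) = 30 + P + P² (A(P) = 1*P + (P*P + 30) = P + (P² + 30) = P + (30 + P²) = 30 + P + P²)
-24131/A(279) = -24131/(30 + 279 + 279²) = -24131/(30 + 279 + 77841) = -24131/78150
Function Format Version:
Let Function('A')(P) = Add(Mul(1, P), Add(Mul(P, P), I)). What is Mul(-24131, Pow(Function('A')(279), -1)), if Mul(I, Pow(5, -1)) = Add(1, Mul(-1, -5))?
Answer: Rational(-24131, 78150) ≈ -0.30878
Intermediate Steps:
I = 30 (I = Mul(5, Add(1, Mul(-1, -5))) = Mul(5, Add(1, 5)) = Mul(5, 6) = 30)
Function('A')(P) = Add(30, P, Pow(P, 2)) (Function('A')(P) = Add(Mul(1, P), Add(Mul(P, P), 30)) = Add(P, Add(Pow(P, 2), 30)) = Add(P, Add(30, Pow(P, 2))) = Add(30, P, Pow(P, 2)))
Mul(-24131, Pow(Function('A')(279), -1)) = Mul(-24131, Pow(Add(30, 279, Pow(279, 2)), -1)) = Mul(-24131, Pow(Add(30, 279, 77841), -1)) = Mul(-24131, Pow(78150, -1)) = Mul(-24131, Rational(1, 78150)) = Rational(-24131, 78150)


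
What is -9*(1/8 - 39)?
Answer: 2799/8 ≈ 349.88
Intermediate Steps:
-9*(1/8 - 39) = -9*(⅛ - 39) = -9*(-311/8) = 2799/8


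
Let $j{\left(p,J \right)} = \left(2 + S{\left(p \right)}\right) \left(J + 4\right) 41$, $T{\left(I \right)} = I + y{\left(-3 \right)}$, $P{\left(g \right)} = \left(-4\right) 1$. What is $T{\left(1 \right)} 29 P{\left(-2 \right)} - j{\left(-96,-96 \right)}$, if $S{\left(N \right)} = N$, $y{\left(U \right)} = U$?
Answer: $-354336$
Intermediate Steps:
$P{\left(g \right)} = -4$
$T{\left(I \right)} = -3 + I$ ($T{\left(I \right)} = I - 3 = -3 + I$)
$j{\left(p,J \right)} = 41 \left(2 + p\right) \left(4 + J\right)$ ($j{\left(p,J \right)} = \left(2 + p\right) \left(J + 4\right) 41 = \left(2 + p\right) \left(4 + J\right) 41 = 41 \left(2 + p\right) \left(4 + J\right)$)
$T{\left(1 \right)} 29 P{\left(-2 \right)} - j{\left(-96,-96 \right)} = \left(-3 + 1\right) 29 \left(-4\right) - \left(328 + 82 \left(-96\right) + 164 \left(-96\right) + 41 \left(-96\right) \left(-96\right)\right) = \left(-2\right) 29 \left(-4\right) - \left(328 - 7872 - 15744 + 377856\right) = \left(-58\right) \left(-4\right) - 354568 = 232 - 354568 = -354336$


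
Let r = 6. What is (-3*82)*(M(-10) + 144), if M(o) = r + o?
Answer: -34440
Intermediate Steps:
M(o) = 6 + o
(-3*82)*(M(-10) + 144) = (-3*82)*((6 - 10) + 144) = -246*(-4 + 144) = -246*140 = -34440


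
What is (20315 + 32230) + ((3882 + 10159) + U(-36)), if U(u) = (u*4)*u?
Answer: 71770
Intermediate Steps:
U(u) = 4*u² (U(u) = (4*u)*u = 4*u²)
(20315 + 32230) + ((3882 + 10159) + U(-36)) = (20315 + 32230) + ((3882 + 10159) + 4*(-36)²) = 52545 + (14041 + 4*1296) = 52545 + (14041 + 5184) = 52545 + 19225 = 71770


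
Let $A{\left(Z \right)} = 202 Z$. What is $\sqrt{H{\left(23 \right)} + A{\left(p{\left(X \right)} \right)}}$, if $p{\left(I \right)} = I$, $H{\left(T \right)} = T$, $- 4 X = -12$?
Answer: $\sqrt{629} \approx 25.08$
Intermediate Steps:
$X = 3$ ($X = \left(- \frac{1}{4}\right) \left(-12\right) = 3$)
$\sqrt{H{\left(23 \right)} + A{\left(p{\left(X \right)} \right)}} = \sqrt{23 + 202 \cdot 3} = \sqrt{23 + 606} = \sqrt{629}$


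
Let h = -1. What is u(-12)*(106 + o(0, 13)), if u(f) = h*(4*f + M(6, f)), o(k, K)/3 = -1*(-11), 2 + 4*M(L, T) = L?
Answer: 6533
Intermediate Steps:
M(L, T) = -½ + L/4
o(k, K) = 33 (o(k, K) = 3*(-1*(-11)) = 3*11 = 33)
u(f) = -1 - 4*f (u(f) = -(4*f + (-½ + (¼)*6)) = -(4*f + (-½ + 3/2)) = -(4*f + 1) = -(1 + 4*f) = -1 - 4*f)
u(-12)*(106 + o(0, 13)) = (-1 - 4*(-12))*(106 + 33) = (-1 + 48)*139 = 47*139 = 6533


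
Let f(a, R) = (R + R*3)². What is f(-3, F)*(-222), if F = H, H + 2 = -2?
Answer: -56832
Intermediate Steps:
H = -4 (H = -2 - 2 = -4)
F = -4
f(a, R) = 16*R² (f(a, R) = (R + 3*R)² = (4*R)² = 16*R²)
f(-3, F)*(-222) = (16*(-4)²)*(-222) = (16*16)*(-222) = 256*(-222) = -56832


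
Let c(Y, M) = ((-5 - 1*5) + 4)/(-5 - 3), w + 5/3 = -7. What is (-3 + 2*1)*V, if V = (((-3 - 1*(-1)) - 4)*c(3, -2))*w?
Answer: -39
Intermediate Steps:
w = -26/3 (w = -5/3 - 7 = -26/3 ≈ -8.6667)
c(Y, M) = ¾ (c(Y, M) = ((-5 - 5) + 4)/(-8) = (-10 + 4)*(-⅛) = -6*(-⅛) = ¾)
V = 39 (V = (((-3 - 1*(-1)) - 4)*(¾))*(-26/3) = (((-3 + 1) - 4)*(¾))*(-26/3) = ((-2 - 4)*(¾))*(-26/3) = -6*¾*(-26/3) = -9/2*(-26/3) = 39)
(-3 + 2*1)*V = (-3 + 2*1)*39 = (-3 + 2)*39 = -1*39 = -39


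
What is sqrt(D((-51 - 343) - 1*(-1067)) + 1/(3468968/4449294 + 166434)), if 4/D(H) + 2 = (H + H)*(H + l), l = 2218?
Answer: sqrt(912894266667076467082840320818)/360195373888028522 ≈ 0.0026526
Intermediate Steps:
D(H) = 4/(-2 + 2*H*(2218 + H)) (D(H) = 4/(-2 + (H + H)*(H + 2218)) = 4/(-2 + (2*H)*(2218 + H)) = 4/(-2 + 2*H*(2218 + H)))
sqrt(D((-51 - 343) - 1*(-1067)) + 1/(3468968/4449294 + 166434)) = sqrt(2/(-1 + ((-51 - 343) - 1*(-1067))**2 + 2218*((-51 - 343) - 1*(-1067))) + 1/(3468968/4449294 + 166434)) = sqrt(2/(-1 + (-394 + 1067)**2 + 2218*(-394 + 1067)) + 1/(3468968*(1/4449294) + 166434)) = sqrt(2/(-1 + 673**2 + 2218*673) + 1/(1734484/2224647 + 166434)) = sqrt(2/(-1 + 452929 + 1492714) + 1/(370258633282/2224647)) = sqrt(2/1945642 + 2224647/370258633282) = sqrt(2*(1/1945642) + 2224647/370258633282) = sqrt(1/972821 + 2224647/370258633282) = sqrt(2534441952469/360195373888028522) = sqrt(912894266667076467082840320818)/360195373888028522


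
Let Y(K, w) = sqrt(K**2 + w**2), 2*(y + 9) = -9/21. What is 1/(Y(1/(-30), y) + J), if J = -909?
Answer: -20043450/18217623913 - 105*sqrt(3744274)/18217623913 ≈ -0.0011114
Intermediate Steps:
y = -129/14 (y = -9 + (-9/21)/2 = -9 + (-9*1/21)/2 = -9 + (1/2)*(-3/7) = -9 - 3/14 = -129/14 ≈ -9.2143)
1/(Y(1/(-30), y) + J) = 1/(sqrt((1/(-30))**2 + (-129/14)**2) - 909) = 1/(sqrt((-1/30)**2 + 16641/196) - 909) = 1/(sqrt(1/900 + 16641/196) - 909) = 1/(sqrt(1872137/22050) - 909) = 1/(sqrt(3744274)/210 - 909) = 1/(-909 + sqrt(3744274)/210)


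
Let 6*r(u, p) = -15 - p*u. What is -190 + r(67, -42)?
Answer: 553/2 ≈ 276.50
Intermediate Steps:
r(u, p) = -5/2 - p*u/6 (r(u, p) = (-15 - p*u)/6 = -5/2 - p*u/6)
-190 + r(67, -42) = -190 + (-5/2 - ⅙*(-42)*67) = -190 + (-5/2 + 469) = -190 + 933/2 = 553/2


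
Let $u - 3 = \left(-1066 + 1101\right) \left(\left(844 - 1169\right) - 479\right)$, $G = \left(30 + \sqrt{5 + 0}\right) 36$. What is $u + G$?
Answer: $-27057 + 36 \sqrt{5} \approx -26977.0$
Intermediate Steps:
$G = 1080 + 36 \sqrt{5}$ ($G = \left(30 + \sqrt{5}\right) 36 = 1080 + 36 \sqrt{5} \approx 1160.5$)
$u = -28137$ ($u = 3 + \left(-1066 + 1101\right) \left(\left(844 - 1169\right) - 479\right) = 3 + 35 \left(-325 - 479\right) = 3 + 35 \left(-804\right) = 3 - 28140 = -28137$)
$u + G = -28137 + \left(1080 + 36 \sqrt{5}\right) = -27057 + 36 \sqrt{5}$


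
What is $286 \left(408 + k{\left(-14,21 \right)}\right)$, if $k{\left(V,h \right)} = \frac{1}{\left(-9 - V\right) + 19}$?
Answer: $\frac{1400399}{12} \approx 1.167 \cdot 10^{5}$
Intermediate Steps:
$k{\left(V,h \right)} = \frac{1}{10 - V}$
$286 \left(408 + k{\left(-14,21 \right)}\right) = 286 \left(408 - \frac{1}{-10 - 14}\right) = 286 \left(408 - \frac{1}{-24}\right) = 286 \left(408 - - \frac{1}{24}\right) = 286 \left(408 + \frac{1}{24}\right) = 286 \cdot \frac{9793}{24} = \frac{1400399}{12}$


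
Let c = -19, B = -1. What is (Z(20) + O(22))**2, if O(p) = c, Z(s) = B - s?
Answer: 1600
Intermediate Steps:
Z(s) = -1 - s
O(p) = -19
(Z(20) + O(22))**2 = ((-1 - 1*20) - 19)**2 = ((-1 - 20) - 19)**2 = (-21 - 19)**2 = (-40)**2 = 1600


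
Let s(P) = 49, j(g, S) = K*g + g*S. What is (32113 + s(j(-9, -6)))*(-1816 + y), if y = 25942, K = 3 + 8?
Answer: 775940412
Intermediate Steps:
K = 11
j(g, S) = 11*g + S*g (j(g, S) = 11*g + g*S = 11*g + S*g)
(32113 + s(j(-9, -6)))*(-1816 + y) = (32113 + 49)*(-1816 + 25942) = 32162*24126 = 775940412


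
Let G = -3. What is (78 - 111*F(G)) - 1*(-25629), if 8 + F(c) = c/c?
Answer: 26484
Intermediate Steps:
F(c) = -7 (F(c) = -8 + c/c = -8 + 1 = -7)
(78 - 111*F(G)) - 1*(-25629) = (78 - 111*(-7)) - 1*(-25629) = (78 + 777) + 25629 = 855 + 25629 = 26484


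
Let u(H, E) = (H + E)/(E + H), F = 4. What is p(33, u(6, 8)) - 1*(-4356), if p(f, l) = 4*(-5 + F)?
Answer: 4352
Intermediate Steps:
u(H, E) = 1 (u(H, E) = (E + H)/(E + H) = 1)
p(f, l) = -4 (p(f, l) = 4*(-5 + 4) = 4*(-1) = -4)
p(33, u(6, 8)) - 1*(-4356) = -4 - 1*(-4356) = -4 + 4356 = 4352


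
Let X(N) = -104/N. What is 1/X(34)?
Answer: -17/52 ≈ -0.32692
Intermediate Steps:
1/X(34) = 1/(-104/34) = 1/(-104*1/34) = 1/(-52/17) = -17/52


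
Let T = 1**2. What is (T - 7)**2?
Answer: 36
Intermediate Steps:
T = 1
(T - 7)**2 = (1 - 7)**2 = (-6)**2 = 36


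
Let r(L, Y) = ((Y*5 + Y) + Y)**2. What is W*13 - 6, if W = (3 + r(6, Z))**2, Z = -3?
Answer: 2562762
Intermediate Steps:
r(L, Y) = 49*Y**2 (r(L, Y) = ((5*Y + Y) + Y)**2 = (6*Y + Y)**2 = (7*Y)**2 = 49*Y**2)
W = 197136 (W = (3 + 49*(-3)**2)**2 = (3 + 49*9)**2 = (3 + 441)**2 = 444**2 = 197136)
W*13 - 6 = 197136*13 - 6 = 2562768 - 6 = 2562762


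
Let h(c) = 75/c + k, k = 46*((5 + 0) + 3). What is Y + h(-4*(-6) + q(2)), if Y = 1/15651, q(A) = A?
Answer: 150922619/406926 ≈ 370.88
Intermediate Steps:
k = 368 (k = 46*(5 + 3) = 46*8 = 368)
Y = 1/15651 ≈ 6.3894e-5
h(c) = 368 + 75/c (h(c) = 75/c + 368 = 368 + 75/c)
Y + h(-4*(-6) + q(2)) = 1/15651 + (368 + 75/(-4*(-6) + 2)) = 1/15651 + (368 + 75/(24 + 2)) = 1/15651 + (368 + 75/26) = 1/15651 + 9643/26 = 150922619/406926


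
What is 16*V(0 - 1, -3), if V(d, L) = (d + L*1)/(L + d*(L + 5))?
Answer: 64/5 ≈ 12.800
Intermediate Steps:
V(d, L) = (L + d)/(L + d*(5 + L)) (V(d, L) = (d + L)/(L + d*(5 + L)) = (L + d)/(L + d*(5 + L)))
16*V(0 - 1, -3) = 16*((-3 + (0 - 1))/(-3 + 5*(0 - 1) - 3*(0 - 1))) = 16*((-3 - 1)/(-3 + 5*(-1) - 3*(-1))) = 16*(-4/(-3 - 5 + 3)) = 16*(-4/(-5)) = 16*(-⅕*(-4)) = 16*(⅘) = 64/5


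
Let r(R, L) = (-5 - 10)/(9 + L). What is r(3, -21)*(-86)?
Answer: -215/2 ≈ -107.50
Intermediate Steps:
r(R, L) = -15/(9 + L)
r(3, -21)*(-86) = -15/(9 - 21)*(-86) = -15/(-12)*(-86) = -15*(-1/12)*(-86) = (5/4)*(-86) = -215/2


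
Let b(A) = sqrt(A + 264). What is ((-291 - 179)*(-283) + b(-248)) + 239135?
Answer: 372149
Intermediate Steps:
b(A) = sqrt(264 + A)
((-291 - 179)*(-283) + b(-248)) + 239135 = ((-291 - 179)*(-283) + sqrt(264 - 248)) + 239135 = (-470*(-283) + sqrt(16)) + 239135 = (133010 + 4) + 239135 = 133014 + 239135 = 372149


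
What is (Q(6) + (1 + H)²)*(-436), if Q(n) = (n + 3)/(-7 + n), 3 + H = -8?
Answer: -39676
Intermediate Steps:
H = -11 (H = -3 - 8 = -11)
Q(n) = (3 + n)/(-7 + n)
(Q(6) + (1 + H)²)*(-436) = ((3 + 6)/(-7 + 6) + (1 - 11)²)*(-436) = (9/(-1) + (-10)²)*(-436) = (-1*9 + 100)*(-436) = (-9 + 100)*(-436) = 91*(-436) = -39676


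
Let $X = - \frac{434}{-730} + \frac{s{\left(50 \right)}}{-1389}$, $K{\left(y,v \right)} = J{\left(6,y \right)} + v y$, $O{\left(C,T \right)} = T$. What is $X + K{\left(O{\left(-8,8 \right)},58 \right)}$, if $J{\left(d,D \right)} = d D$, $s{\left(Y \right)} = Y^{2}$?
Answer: $\frac{258965233}{506985} \approx 510.79$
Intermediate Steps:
$J{\left(d,D \right)} = D d$
$K{\left(y,v \right)} = 6 y + v y$ ($K{\left(y,v \right)} = y 6 + v y = 6 y + v y$)
$X = - \frac{611087}{506985}$ ($X = - \frac{434}{-730} + \frac{50^{2}}{-1389} = \left(-434\right) \left(- \frac{1}{730}\right) + 2500 \left(- \frac{1}{1389}\right) = \frac{217}{365} - \frac{2500}{1389} = - \frac{611087}{506985} \approx -1.2053$)
$X + K{\left(O{\left(-8,8 \right)},58 \right)} = - \frac{611087}{506985} + 8 \left(6 + 58\right) = - \frac{611087}{506985} + 8 \cdot 64 = - \frac{611087}{506985} + 512 = \frac{258965233}{506985}$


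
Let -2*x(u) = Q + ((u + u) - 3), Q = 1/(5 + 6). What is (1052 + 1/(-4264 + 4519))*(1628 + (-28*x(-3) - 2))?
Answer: 4430062154/2805 ≈ 1.5793e+6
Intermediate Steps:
Q = 1/11 ≈ 0.090909
x(u) = 16/11 - u (x(u) = -(1/11 + ((u + u) - 3))/2 = -(1/11 + (2*u - 3))/2 = -(1/11 + (-3 + 2*u))/2 = -(-32/11 + 2*u)/2 = 16/11 - u)
(1052 + 1/(-4264 + 4519))*(1628 + (-28*x(-3) - 2)) = (1052 + 1/(-4264 + 4519))*(1628 + (-28*(16/11 - 1*(-3)) - 2)) = (1052 + 1/255)*(1628 + (-28*(16/11 + 3) - 2)) = (1052 + 1/255)*(1628 + (-28*49/11 - 2)) = 268261*(1628 + (-1372/11 - 2))/255 = 268261*(1628 - 1394/11)/255 = (268261/255)*(16514/11) = 4430062154/2805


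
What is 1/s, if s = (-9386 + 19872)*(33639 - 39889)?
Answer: -1/65537500 ≈ -1.5258e-8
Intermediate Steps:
s = -65537500 (s = 10486*(-6250) = -65537500)
1/s = 1/(-65537500) = -1/65537500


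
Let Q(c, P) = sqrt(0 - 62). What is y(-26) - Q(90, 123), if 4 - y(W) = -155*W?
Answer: -4026 - I*sqrt(62) ≈ -4026.0 - 7.874*I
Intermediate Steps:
y(W) = 4 + 155*W (y(W) = 4 - (-155)*W = 4 + 155*W)
Q(c, P) = I*sqrt(62) (Q(c, P) = sqrt(-62) = I*sqrt(62))
y(-26) - Q(90, 123) = (4 + 155*(-26)) - I*sqrt(62) = (4 - 4030) - I*sqrt(62) = -4026 - I*sqrt(62)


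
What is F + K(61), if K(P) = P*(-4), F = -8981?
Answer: -9225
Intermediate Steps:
K(P) = -4*P
F + K(61) = -8981 - 4*61 = -8981 - 244 = -9225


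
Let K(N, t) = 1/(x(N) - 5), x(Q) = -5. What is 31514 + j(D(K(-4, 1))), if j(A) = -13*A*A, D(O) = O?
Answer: 3151387/100 ≈ 31514.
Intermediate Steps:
K(N, t) = -⅒ (K(N, t) = 1/(-5 - 5) = 1/(-10) = -⅒)
j(A) = -13*A²
31514 + j(D(K(-4, 1))) = 31514 - 13*(-⅒)² = 31514 - 13*1/100 = 31514 - 13/100 = 3151387/100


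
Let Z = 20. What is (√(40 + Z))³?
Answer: 120*√15 ≈ 464.76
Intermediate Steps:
(√(40 + Z))³ = (√(40 + 20))³ = (√60)³ = (2*√15)³ = 120*√15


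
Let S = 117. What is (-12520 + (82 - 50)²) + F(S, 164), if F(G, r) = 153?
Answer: -11343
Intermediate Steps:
(-12520 + (82 - 50)²) + F(S, 164) = (-12520 + (82 - 50)²) + 153 = (-12520 + 32²) + 153 = (-12520 + 1024) + 153 = -11496 + 153 = -11343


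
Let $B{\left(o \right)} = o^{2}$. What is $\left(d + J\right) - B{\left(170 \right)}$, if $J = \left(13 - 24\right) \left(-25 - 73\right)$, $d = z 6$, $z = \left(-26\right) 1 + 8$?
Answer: $-27930$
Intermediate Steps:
$z = -18$ ($z = -26 + 8 = -18$)
$d = -108$ ($d = \left(-18\right) 6 = -108$)
$J = 1078$ ($J = \left(-11\right) \left(-98\right) = 1078$)
$\left(d + J\right) - B{\left(170 \right)} = \left(-108 + 1078\right) - 170^{2} = 970 - 28900 = -27930$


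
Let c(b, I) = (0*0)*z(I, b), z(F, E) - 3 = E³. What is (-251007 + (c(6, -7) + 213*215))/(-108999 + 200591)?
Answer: -51303/22898 ≈ -2.2405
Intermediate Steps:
z(F, E) = 3 + E³
c(b, I) = 0 (c(b, I) = (0*0)*(3 + b³) = 0*(3 + b³) = 0)
(-251007 + (c(6, -7) + 213*215))/(-108999 + 200591) = (-251007 + (0 + 213*215))/(-108999 + 200591) = (-251007 + (0 + 45795))/91592 = (-251007 + 45795)*(1/91592) = -205212*1/91592 = -51303/22898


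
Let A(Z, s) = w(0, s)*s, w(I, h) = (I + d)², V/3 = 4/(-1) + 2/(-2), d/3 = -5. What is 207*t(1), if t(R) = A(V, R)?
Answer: 46575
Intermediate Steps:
d = -15 (d = 3*(-5) = -15)
V = -15 (V = 3*(4/(-1) + 2/(-2)) = 3*(4*(-1) + 2*(-½)) = 3*(-4 - 1) = 3*(-5) = -15)
w(I, h) = (-15 + I)² (w(I, h) = (I - 15)² = (-15 + I)²)
A(Z, s) = 225*s (A(Z, s) = (-15 + 0)²*s = (-15)²*s = 225*s)
t(R) = 225*R
207*t(1) = 207*(225*1) = 207*225 = 46575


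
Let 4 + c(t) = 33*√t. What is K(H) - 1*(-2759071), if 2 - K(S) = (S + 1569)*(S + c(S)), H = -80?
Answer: 2884149 - 196548*I*√5 ≈ 2.8841e+6 - 4.3949e+5*I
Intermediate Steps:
c(t) = -4 + 33*√t
K(S) = 2 - (1569 + S)*(-4 + S + 33*√S) (K(S) = 2 - (S + 1569)*(S + (-4 + 33*√S)) = 2 - (1569 + S)*(-4 + S + 33*√S))
K(H) - 1*(-2759071) = (6278 - 1*(-80)² - 207108*I*√5 - 1565*(-80) - (-10560)*I*√5) - 1*(-2759071) = (6278 - 1*6400 - 207108*I*√5 + 125200 - (-10560)*I*√5) + 2759071 = (6278 - 6400 - 207108*I*√5 + 125200 + 10560*I*√5) + 2759071 = (125078 - 196548*I*√5) + 2759071 = 2884149 - 196548*I*√5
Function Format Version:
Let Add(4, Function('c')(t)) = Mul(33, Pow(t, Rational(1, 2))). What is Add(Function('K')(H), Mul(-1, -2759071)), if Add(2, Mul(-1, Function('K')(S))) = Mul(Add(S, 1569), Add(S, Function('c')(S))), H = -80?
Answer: Add(2884149, Mul(-196548, I, Pow(5, Rational(1, 2)))) ≈ Add(2.8841e+6, Mul(-4.3949e+5, I))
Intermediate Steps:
Function('c')(t) = Add(-4, Mul(33, Pow(t, Rational(1, 2))))
Function('K')(S) = Add(2, Mul(-1, Add(1569, S), Add(-4, S, Mul(33, Pow(S, Rational(1, 2)))))) (Function('K')(S) = Add(2, Mul(-1, Mul(Add(S, 1569), Add(S, Add(-4, Mul(33, Pow(S, Rational(1, 2)))))))) = Add(2, Mul(-1, Mul(Add(1569, S), Add(-4, S, Mul(33, Pow(S, Rational(1, 2))))))) = Add(2, Mul(-1, Add(1569, S), Add(-4, S, Mul(33, Pow(S, Rational(1, 2)))))))
Add(Function('K')(H), Mul(-1, -2759071)) = Add(Add(6278, Mul(-1, Pow(-80, 2)), Mul(-51777, Pow(-80, Rational(1, 2))), Mul(-1565, -80), Mul(-33, Pow(-80, Rational(3, 2)))), Mul(-1, -2759071)) = Add(Add(6278, Mul(-1, 6400), Mul(-51777, Mul(4, I, Pow(5, Rational(1, 2)))), 125200, Mul(-33, Mul(-320, I, Pow(5, Rational(1, 2))))), 2759071) = Add(Add(6278, -6400, Mul(-207108, I, Pow(5, Rational(1, 2))), 125200, Mul(10560, I, Pow(5, Rational(1, 2)))), 2759071) = Add(Add(125078, Mul(-196548, I, Pow(5, Rational(1, 2)))), 2759071) = Add(2884149, Mul(-196548, I, Pow(5, Rational(1, 2))))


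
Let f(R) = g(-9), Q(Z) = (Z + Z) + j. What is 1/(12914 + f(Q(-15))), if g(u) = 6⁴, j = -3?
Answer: 1/14210 ≈ 7.0373e-5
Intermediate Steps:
g(u) = 1296
Q(Z) = -3 + 2*Z (Q(Z) = (Z + Z) - 3 = 2*Z - 3 = -3 + 2*Z)
f(R) = 1296
1/(12914 + f(Q(-15))) = 1/(12914 + 1296) = 1/14210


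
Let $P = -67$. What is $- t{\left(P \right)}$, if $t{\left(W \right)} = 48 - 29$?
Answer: $-19$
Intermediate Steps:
$t{\left(W \right)} = 19$
$- t{\left(P \right)} = \left(-1\right) 19 = -19$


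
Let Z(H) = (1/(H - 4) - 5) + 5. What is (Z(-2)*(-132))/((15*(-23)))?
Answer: -22/345 ≈ -0.063768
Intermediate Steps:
Z(H) = 1/(-4 + H) (Z(H) = (1/(-4 + H) - 5) + 5 = (-5 + 1/(-4 + H)) + 5 = 1/(-4 + H))
(Z(-2)*(-132))/((15*(-23))) = (-132/(-4 - 2))/((15*(-23))) = (-132/(-6))/(-345) = -⅙*(-132)*(-1/345) = 22*(-1/345) = -22/345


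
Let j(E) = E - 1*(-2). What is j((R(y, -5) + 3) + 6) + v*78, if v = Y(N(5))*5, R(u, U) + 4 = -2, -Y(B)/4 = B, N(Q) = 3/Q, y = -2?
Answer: -931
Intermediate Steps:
Y(B) = -4*B
R(u, U) = -6 (R(u, U) = -4 - 2 = -6)
v = -12 (v = -12/5*5 = -12)
j(E) = 2 + E (j(E) = E + 2 = 2 + E)
j((R(y, -5) + 3) + 6) + v*78 = (2 + ((-6 + 3) + 6)) - 12*78 = (2 + (-3 + 6)) - 936 = (2 + 3) - 936 = 5 - 936 = -931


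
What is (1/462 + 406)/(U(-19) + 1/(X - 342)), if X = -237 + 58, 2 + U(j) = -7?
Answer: -97725533/2166780 ≈ -45.102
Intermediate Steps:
U(j) = -9 (U(j) = -2 - 7 = -9)
X = -179
(1/462 + 406)/(U(-19) + 1/(X - 342)) = (1/462 + 406)/(-9 + 1/(-179 - 342)) = (1/462 + 406)/(-9 + 1/(-521)) = 187573/(462*(-9 - 1/521)) = 187573/(462*(-4690/521)) = (187573/462)*(-521/4690) = -97725533/2166780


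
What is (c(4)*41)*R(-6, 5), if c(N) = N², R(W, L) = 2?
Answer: 1312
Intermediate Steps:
(c(4)*41)*R(-6, 5) = (4²*41)*2 = (16*41)*2 = 656*2 = 1312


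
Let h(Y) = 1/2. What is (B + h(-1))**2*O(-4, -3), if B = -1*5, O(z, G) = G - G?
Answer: 0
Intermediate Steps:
h(Y) = 1/2
O(z, G) = 0
B = -5
(B + h(-1))**2*O(-4, -3) = (-5 + 1/2)**2*0 = (-9/2)**2*0 = (81/4)*0 = 0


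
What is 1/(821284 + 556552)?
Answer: 1/1377836 ≈ 7.2578e-7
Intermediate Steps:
1/(821284 + 556552) = 1/1377836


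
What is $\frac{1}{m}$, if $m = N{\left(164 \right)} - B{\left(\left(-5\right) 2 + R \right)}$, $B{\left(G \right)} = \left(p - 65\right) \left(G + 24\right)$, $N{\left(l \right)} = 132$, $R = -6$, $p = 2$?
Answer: $\frac{1}{636} \approx 0.0015723$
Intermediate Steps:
$B{\left(G \right)} = -1512 - 63 G$ ($B{\left(G \right)} = \left(2 - 65\right) \left(G + 24\right) = - 63 \left(24 + G\right) = -1512 - 63 G$)
$m = 636$ ($m = 132 - \left(-1512 - 63 \left(\left(-5\right) 2 - 6\right)\right) = 132 - \left(-1512 - 63 \left(-10 - 6\right)\right) = 132 - \left(-1512 - -1008\right) = 132 - \left(-1512 + 1008\right) = 132 - -504 = 132 + 504 = 636$)
$\frac{1}{m} = \frac{1}{636}$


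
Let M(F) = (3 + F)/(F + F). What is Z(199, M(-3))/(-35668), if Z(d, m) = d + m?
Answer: -199/35668 ≈ -0.0055792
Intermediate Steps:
M(F) = (3 + F)/(2*F) (M(F) = (3 + F)/((2*F)) = (3 + F)*(1/(2*F)) = (3 + F)/(2*F))
Z(199, M(-3))/(-35668) = (199 + (½)*(3 - 3)/(-3))/(-35668) = (199 + (½)*(-⅓)*0)*(-1/35668) = (199 + 0)*(-1/35668) = 199*(-1/35668) = -199/35668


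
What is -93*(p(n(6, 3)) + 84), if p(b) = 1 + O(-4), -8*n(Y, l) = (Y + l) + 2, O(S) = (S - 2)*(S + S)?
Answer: -12369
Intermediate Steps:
O(S) = 2*S*(-2 + S) (O(S) = (-2 + S)*(2*S) = 2*S*(-2 + S))
n(Y, l) = -¼ - Y/8 - l/8 (n(Y, l) = -((Y + l) + 2)/8 = -(2 + Y + l)/8 = -¼ - Y/8 - l/8)
p(b) = 49 (p(b) = 1 + 2*(-4)*(-2 - 4) = 1 + 2*(-4)*(-6) = 1 + 48 = 49)
-93*(p(n(6, 3)) + 84) = -93*(49 + 84) = -93*133 = -12369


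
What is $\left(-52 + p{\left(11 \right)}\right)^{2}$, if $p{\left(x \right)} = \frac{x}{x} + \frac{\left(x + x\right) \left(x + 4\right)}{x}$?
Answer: $441$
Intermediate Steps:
$p{\left(x \right)} = 9 + 2 x$ ($p{\left(x \right)} = 1 + \frac{2 x \left(4 + x\right)}{x} = 1 + \left(8 + 2 x\right) = 9 + 2 x$)
$\left(-52 + p{\left(11 \right)}\right)^{2} = \left(-52 + \left(9 + 2 \cdot 11\right)\right)^{2} = \left(-52 + \left(9 + 22\right)\right)^{2} = \left(-52 + 31\right)^{2} = \left(-21\right)^{2} = 441$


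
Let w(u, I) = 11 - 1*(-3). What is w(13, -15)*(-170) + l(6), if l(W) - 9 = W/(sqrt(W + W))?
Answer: -2371 + sqrt(3) ≈ -2369.3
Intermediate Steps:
l(W) = 9 + sqrt(2)*sqrt(W)/2 (l(W) = 9 + W/(sqrt(W + W)) = 9 + W/(sqrt(2*W)) = 9 + W/((sqrt(2)*sqrt(W))) = 9 + W*(sqrt(2)/(2*sqrt(W))) = 9 + sqrt(2)*sqrt(W)/2)
w(u, I) = 14 (w(u, I) = 11 + 3 = 14)
w(13, -15)*(-170) + l(6) = 14*(-170) + (9 + sqrt(2)*sqrt(6)/2) = -2380 + (9 + sqrt(3)) = -2371 + sqrt(3)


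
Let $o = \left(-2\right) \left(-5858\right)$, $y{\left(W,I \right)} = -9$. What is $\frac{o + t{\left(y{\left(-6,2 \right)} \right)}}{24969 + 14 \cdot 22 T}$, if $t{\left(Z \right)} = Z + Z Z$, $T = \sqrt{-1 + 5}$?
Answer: $\frac{1684}{3655} \approx 0.46074$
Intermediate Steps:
$o = 11716$
$T = 2$ ($T = \sqrt{4} = 2$)
$t{\left(Z \right)} = Z + Z^{2}$
$\frac{o + t{\left(y{\left(-6,2 \right)} \right)}}{24969 + 14 \cdot 22 T} = \frac{11716 - 9 \left(1 - 9\right)}{24969 + 14 \cdot 22 \cdot 2} = \frac{11716 - -72}{24969 + 308 \cdot 2} = \frac{11716 + 72}{24969 + 616} = \frac{11788}{25585} = 11788 \cdot \frac{1}{25585} = \frac{1684}{3655}$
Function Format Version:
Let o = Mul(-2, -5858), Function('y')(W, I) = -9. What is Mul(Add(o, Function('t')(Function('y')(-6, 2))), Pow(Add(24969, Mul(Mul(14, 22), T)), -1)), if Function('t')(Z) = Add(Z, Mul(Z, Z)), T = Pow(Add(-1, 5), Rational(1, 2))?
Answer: Rational(1684, 3655) ≈ 0.46074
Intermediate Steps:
o = 11716
T = 2 (T = Pow(4, Rational(1, 2)) = 2)
Function('t')(Z) = Add(Z, Pow(Z, 2))
Mul(Add(o, Function('t')(Function('y')(-6, 2))), Pow(Add(24969, Mul(Mul(14, 22), T)), -1)) = Mul(Add(11716, Mul(-9, Add(1, -9))), Pow(Add(24969, Mul(Mul(14, 22), 2)), -1)) = Mul(Add(11716, Mul(-9, -8)), Pow(Add(24969, Mul(308, 2)), -1)) = Mul(Add(11716, 72), Pow(Add(24969, 616), -1)) = Mul(11788, Pow(25585, -1)) = Mul(11788, Rational(1, 25585)) = Rational(1684, 3655)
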